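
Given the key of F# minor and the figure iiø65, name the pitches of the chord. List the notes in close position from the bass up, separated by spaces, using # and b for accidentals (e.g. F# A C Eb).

B D F# G#

The numeral's case and figure indicate a half-diminished seventh chord. In F# minor its root, the supertonic, is G#.
That chord is spelled G#-B-D-F#.
With the 65 figure the chord is in first inversion; from the bass B upward in close position it reads B-D-F#-G#.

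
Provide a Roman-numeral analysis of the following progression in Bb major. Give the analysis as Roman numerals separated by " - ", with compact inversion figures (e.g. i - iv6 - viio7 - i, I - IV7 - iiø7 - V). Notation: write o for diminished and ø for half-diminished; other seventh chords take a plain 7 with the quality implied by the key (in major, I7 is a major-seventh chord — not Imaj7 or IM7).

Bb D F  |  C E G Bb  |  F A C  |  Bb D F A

Bb-D-F: major triad on Bb = scale degree 1 → I.
C-E-G-Bb is the secondary dominant of V (dominant seventh chord on C): V7/V.
F-A-C: root F is the dominant; major triad there is V.
Bb-D-F-A: major seventh chord on Bb = scale degree 1 → I7.

I - V7/V - V - I7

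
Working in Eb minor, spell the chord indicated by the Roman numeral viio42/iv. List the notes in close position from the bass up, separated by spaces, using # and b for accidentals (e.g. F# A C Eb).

Fb G Bb Db

The slash marks an applied leading-tone chord: viio of iv. In Eb minor, iv is Ab, so the leading tone to it is G, a half step below.
Building a fully diminished seventh chord on G gives G-Bb-Db-Fb.
With the 42 figure the chord is in third inversion; from the bass Fb upward in close position it reads Fb-G-Bb-Db.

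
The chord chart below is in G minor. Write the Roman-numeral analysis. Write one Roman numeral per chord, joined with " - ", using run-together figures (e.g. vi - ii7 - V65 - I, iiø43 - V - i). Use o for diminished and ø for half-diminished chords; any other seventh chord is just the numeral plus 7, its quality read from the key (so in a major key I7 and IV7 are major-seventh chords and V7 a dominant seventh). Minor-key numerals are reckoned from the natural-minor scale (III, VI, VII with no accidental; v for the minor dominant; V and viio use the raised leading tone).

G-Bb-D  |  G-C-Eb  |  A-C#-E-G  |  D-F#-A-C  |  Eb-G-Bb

i - iv64 - V7/V - V7 - VI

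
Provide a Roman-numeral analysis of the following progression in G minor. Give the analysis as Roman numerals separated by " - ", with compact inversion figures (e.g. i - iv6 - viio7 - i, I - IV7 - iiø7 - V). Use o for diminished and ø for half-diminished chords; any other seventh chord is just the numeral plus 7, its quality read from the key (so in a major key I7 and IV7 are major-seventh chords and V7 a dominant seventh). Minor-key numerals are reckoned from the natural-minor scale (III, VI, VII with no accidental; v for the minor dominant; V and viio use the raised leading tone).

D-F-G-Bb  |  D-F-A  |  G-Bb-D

D-F-G-Bb has root G, degree 1 in G minor, so i43.
D-F-A: root D is the dominant; minor triad there is v.
G-Bb-D: root G is the tonic; minor triad there is i.

i43 - v - i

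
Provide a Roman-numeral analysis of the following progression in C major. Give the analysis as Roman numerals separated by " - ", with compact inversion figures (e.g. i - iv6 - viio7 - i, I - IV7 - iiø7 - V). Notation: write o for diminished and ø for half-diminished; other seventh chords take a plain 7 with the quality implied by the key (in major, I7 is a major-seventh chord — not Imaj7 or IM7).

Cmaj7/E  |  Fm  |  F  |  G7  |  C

I65 - iv - IV - V7 - I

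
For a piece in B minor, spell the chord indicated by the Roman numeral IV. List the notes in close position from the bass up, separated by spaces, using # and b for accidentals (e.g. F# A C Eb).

E G# B

Scale degree 4 in B minor is E; here the chord built on it is altered to a major triad. IV is the major subdominant, borrowed from the parallel major.
So the chord is E-G#-B, a major triad.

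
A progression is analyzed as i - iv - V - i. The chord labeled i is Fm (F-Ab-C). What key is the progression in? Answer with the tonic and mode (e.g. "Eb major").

i is given as F-Ab-C — a minor triad with root F.
If F is scale degree 1 and the mode makes that degree carry a minor triad, the tonic is F and the mode is minor.

F minor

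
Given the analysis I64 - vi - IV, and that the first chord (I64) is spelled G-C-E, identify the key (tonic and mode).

I64 is given as G-C-E — a major triad with root C.
If C is scale degree 1 and the mode makes that degree carry a major triad, the tonic is C and the mode is major.

C major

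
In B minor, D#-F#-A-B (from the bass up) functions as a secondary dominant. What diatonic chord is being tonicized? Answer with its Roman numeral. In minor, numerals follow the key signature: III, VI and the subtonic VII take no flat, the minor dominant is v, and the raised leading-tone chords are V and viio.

iv

The chord is a dominant seventh chord on B.
A dominant resolves down a perfect fifth: B → E. In B minor, E is scale degree 4, i.e. iv.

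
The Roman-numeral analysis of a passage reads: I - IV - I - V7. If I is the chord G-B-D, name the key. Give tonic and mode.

G major

I is given as G-B-D — a major triad with root G.
If G is scale degree 1 and the mode makes that degree carry a major triad, the tonic is G and the mode is major.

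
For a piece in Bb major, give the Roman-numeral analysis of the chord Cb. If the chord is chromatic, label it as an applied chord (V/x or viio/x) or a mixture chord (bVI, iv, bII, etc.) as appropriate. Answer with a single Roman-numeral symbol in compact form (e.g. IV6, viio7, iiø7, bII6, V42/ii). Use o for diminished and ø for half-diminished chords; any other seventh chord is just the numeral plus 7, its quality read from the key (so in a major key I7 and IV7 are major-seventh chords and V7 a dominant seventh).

bII

The pitches Cb-Eb-Gb form a major triad rooted on Cb.
Cb is the lowered second degree of Bb major (diatonic 2 would be C). This is the Neapolitan chord — a major triad on the lowered second degree.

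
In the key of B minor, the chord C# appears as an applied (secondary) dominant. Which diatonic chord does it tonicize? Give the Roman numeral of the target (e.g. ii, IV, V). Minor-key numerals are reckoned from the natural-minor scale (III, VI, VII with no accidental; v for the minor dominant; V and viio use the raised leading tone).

The chord is a major triad on C#.
A dominant resolves down a perfect fifth: C# → F#. In B minor, F# is scale degree 5, i.e. V.

V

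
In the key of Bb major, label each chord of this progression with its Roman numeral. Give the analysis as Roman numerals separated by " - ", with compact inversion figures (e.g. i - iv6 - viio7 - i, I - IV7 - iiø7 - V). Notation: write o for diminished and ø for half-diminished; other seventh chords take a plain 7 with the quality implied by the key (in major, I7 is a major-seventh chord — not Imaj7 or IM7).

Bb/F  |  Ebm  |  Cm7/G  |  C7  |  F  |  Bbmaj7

Bb/F has root Bb, degree 1 in Bb major, so I64.
Ebm: Eb with this quality isn't in the key; it's iv, borrowed from the parallel minor.
Cm7/G has root C, degree 2 in Bb major, so ii43.
C7: a dominant seventh chord on C, the applied dominant of V → V7/V.
F: root F is the dominant; major triad there is V.
Bbmaj7 has root Bb, degree 1 in Bb major, so I7.

I64 - iv - ii43 - V7/V - V - I7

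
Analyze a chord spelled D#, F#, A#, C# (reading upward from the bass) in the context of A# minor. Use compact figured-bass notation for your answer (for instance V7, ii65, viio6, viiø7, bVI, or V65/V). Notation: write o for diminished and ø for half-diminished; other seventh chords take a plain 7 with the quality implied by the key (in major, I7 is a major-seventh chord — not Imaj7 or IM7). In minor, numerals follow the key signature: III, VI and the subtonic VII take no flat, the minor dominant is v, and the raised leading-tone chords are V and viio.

iv7

The pitches D#-F#-A#-C# form a minor seventh chord rooted on D#.
In A# minor, D# is the subdominant; the diatonic minor seventh chord there is iv7.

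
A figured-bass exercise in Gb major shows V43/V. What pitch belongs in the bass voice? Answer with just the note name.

Eb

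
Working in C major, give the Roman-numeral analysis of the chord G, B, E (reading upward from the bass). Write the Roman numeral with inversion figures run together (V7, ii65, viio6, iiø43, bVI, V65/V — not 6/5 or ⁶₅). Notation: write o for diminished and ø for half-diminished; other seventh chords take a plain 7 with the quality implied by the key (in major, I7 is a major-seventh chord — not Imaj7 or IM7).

The pitches E-G-B form a minor triad rooted on E.
In C major, E is the mediant; the diatonic minor triad there is iii.
With G in the bass the chord is in first inversion, so the figured bass is 6.

iii6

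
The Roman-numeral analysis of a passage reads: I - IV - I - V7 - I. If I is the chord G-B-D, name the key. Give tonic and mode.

G major

I is given as G-B-D — a major triad with root G.
If G is scale degree 1 and the mode makes that degree carry a major triad, the tonic is G and the mode is major.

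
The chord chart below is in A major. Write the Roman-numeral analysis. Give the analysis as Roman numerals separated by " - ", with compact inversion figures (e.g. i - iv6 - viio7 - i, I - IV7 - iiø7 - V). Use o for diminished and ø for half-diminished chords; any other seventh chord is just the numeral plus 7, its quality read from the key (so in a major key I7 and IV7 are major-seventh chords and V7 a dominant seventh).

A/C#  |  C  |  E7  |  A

A/C#: major triad on A = scale degree 1 → I6.
C: C with this quality isn't in the key; it's bIII, borrowed from the parallel minor.
E7: dominant seventh chord on E = scale degree 5 → V7.
A: major triad on A = scale degree 1 → I.

I6 - bIII - V7 - I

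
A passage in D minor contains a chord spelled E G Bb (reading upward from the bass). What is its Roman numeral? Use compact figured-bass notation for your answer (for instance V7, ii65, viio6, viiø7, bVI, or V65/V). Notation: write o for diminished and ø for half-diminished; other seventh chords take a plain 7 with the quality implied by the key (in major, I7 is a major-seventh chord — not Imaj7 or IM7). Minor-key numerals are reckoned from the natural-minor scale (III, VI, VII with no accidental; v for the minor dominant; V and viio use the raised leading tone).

Stacked in thirds the chord is E-G-Bb: a diminished triad on E.
E is scale degree 2 in D minor, and a diminished triad on that degree is written iio.

iio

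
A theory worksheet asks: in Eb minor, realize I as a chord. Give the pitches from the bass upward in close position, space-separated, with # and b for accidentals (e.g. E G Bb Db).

Eb G Bb

I is the major tonic (Picardy third), borrowed from the parallel major. In Eb minor that root is Eb.
So the chord is Eb-G-Bb.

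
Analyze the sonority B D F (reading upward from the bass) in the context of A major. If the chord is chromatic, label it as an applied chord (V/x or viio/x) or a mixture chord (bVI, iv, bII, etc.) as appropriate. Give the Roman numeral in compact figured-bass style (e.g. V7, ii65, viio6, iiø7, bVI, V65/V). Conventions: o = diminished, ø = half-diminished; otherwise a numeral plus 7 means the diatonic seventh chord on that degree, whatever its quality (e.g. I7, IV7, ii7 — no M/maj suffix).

iio

Stacked in thirds the chord is B-D-F: a diminished triad on B.
B is the second degree of A major. This is the diminished supertonic triad, borrowed from the parallel minor.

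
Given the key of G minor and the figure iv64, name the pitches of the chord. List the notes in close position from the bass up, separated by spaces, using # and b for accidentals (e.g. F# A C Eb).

The numeral's case and figure indicate a minor triad. In G minor its root, scale degree 4, is C.
Stacking thirds from C gives C-Eb-G.
With the 64 figure the chord is in second inversion; from the bass G upward in close position it reads G-C-Eb.

G C Eb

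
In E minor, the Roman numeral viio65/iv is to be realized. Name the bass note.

B

The applied chord viio65/iv is rooted on G#: G#-B-D-F.
The figure 65 means first inversion — the third is in the bass.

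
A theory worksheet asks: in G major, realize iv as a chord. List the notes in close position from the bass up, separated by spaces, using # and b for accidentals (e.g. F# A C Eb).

iv is the minor subdominant, borrowed from the parallel minor. In G major that root is C.
So the chord is C-Eb-G.

C Eb G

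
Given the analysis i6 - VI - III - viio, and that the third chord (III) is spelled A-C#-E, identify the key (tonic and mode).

F# minor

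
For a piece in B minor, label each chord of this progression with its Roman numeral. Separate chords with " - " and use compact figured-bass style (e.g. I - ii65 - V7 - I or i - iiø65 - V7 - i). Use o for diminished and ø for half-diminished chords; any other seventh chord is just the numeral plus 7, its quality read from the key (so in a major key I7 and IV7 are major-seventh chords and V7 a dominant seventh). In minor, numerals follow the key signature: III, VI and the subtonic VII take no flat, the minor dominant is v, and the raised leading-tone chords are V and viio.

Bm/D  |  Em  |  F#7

i6 - iv - V7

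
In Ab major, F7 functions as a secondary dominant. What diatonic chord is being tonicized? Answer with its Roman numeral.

ii

The chord is a dominant seventh chord on F.
A dominant resolves down a perfect fifth: F → Bb. In Ab major, Bb is scale degree 2, i.e. ii.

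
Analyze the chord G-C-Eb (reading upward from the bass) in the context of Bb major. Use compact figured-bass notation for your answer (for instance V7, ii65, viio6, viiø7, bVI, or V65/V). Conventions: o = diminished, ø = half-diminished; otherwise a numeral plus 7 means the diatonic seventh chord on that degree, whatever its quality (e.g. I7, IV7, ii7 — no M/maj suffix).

The pitches C-Eb-G form a minor triad rooted on C.
In Bb major, C is the supertonic; the diatonic minor triad there is ii.
With G in the bass the chord is in second inversion, so the figured bass is 64.

ii64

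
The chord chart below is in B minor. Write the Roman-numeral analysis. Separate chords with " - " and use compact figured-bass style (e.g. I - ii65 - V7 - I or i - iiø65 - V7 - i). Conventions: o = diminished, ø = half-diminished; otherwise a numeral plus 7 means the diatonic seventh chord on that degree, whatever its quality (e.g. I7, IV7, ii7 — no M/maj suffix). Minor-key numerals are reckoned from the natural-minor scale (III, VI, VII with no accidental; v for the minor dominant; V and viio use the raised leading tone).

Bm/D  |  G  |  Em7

i6 - VI - iv7

Bm/D has root B, degree 1 in B minor, so i6.
G: major triad on G = scale degree 6 → VI.
Em7: minor seventh chord on E = scale degree 4 → iv7.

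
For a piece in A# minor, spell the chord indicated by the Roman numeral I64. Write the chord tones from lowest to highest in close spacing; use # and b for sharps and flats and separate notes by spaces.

I64 is the major tonic (Picardy third), borrowed from the parallel major. In A# minor that root is A#.
So the chord is A#-C##-E#, a major triad.
With the 64 figure the chord is in second inversion; from the bass E# upward in close position it reads E#-A#-C##.

E# A# C##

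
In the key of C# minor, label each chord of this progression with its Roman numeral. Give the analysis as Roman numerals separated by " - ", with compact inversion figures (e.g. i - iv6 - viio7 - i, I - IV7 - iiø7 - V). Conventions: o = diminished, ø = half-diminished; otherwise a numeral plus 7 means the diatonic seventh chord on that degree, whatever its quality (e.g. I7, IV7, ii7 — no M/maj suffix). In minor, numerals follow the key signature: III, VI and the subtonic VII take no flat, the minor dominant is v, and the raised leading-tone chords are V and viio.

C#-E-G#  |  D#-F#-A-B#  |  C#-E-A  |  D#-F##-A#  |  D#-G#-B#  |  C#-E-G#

C#-E-G#: minor triad on C# = scale degree 1 → i.
D#-F#-A-B#: fully diminished seventh chord on B# = scale degree 7 → viio65.
C#-E-A has root A, degree 6 in C# minor, so VI6.
D#-F##-A#: chromatic; D# is V of V, so V/V.
D#-G#-B#: major triad on G# = scale degree 5 → V64.
C#-E-G#: minor triad on C# = scale degree 1 → i.

i - viio65 - VI6 - V/V - V64 - i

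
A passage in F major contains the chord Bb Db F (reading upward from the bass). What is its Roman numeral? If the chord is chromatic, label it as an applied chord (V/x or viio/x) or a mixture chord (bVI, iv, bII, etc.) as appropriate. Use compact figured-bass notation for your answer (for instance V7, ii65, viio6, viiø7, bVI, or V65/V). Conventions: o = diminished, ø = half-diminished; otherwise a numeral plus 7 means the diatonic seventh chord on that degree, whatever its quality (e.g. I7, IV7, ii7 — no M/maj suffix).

The pitches Bb-Db-F form a minor triad rooted on Bb.
Bb is the fourth degree of F major. This is the minor subdominant, borrowed from the parallel minor.

iv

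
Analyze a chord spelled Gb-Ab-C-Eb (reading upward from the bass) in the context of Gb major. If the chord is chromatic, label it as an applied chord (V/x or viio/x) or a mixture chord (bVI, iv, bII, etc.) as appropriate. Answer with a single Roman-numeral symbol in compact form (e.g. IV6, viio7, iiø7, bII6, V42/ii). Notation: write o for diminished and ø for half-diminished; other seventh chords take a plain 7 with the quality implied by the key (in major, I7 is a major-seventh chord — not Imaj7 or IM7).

The pitches Ab-C-Eb-Gb form a dominant seventh chord rooted on Ab.
Ab is not a diatonic chord root with this quality in Gb major, but it lies a perfect fifth above Db (V), so the chord functions as an applied dominant of V.
With Gb in the bass the chord is in third inversion, so the figured bass is 42.

V42/V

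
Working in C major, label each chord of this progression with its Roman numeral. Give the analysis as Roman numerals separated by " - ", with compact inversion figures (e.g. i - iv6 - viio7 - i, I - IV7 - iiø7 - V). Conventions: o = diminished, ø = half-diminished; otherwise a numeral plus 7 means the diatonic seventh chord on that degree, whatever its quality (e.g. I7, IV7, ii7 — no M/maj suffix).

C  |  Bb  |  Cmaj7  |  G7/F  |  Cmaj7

I - bVII - I7 - V42 - I7

C has root C, degree 1 in C major, so I.
Bb is non-diatonic — bVII, a mixture chord from C minor.
Cmaj7 has root C, degree 1 in C major, so I7.
G7/F: dominant seventh chord on G = scale degree 5 → V42.
Cmaj7: root C is the tonic; major seventh chord there is I7.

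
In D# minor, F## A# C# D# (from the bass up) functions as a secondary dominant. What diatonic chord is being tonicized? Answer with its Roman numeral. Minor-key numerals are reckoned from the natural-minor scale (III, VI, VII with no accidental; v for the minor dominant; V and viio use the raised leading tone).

The chord is a dominant seventh chord on D#.
A dominant resolves down a perfect fifth: D# → G#. In D# minor, G# is scale degree 4, i.e. iv.

iv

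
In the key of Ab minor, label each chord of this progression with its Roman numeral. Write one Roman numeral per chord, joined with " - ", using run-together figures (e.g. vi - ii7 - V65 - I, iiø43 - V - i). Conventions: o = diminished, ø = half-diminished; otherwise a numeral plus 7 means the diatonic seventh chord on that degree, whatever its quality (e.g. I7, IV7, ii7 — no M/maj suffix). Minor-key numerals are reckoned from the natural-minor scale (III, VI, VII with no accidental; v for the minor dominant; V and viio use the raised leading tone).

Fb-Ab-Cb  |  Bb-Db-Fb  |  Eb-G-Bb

Fb-Ab-Cb: major triad on Fb = scale degree 6 → VI.
Bb-Db-Fb: root Bb is the supertonic; diminished triad there is iio.
Eb-G-Bb: major triad on Eb = scale degree 5 → V.

VI - iio - V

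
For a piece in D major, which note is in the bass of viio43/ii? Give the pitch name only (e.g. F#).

A

The applied chord viio43/ii is rooted on D#: D#-F#-A-C.
The figure 43 means second inversion — the fifth is in the bass.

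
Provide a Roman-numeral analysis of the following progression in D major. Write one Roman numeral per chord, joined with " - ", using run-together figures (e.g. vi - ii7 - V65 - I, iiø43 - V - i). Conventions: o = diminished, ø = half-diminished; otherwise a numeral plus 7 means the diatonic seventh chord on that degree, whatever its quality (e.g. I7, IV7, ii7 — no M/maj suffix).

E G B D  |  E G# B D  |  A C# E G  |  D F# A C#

E-G-B-D: minor seventh chord on E = scale degree 2 → ii7.
E-G#-B-D: chromatic; E is V of V, so V7/V.
A-C#-E-G: root A is the dominant; dominant seventh chord there is V7.
D-F#-A-C#: major seventh chord on D = scale degree 1 → I7.

ii7 - V7/V - V7 - I7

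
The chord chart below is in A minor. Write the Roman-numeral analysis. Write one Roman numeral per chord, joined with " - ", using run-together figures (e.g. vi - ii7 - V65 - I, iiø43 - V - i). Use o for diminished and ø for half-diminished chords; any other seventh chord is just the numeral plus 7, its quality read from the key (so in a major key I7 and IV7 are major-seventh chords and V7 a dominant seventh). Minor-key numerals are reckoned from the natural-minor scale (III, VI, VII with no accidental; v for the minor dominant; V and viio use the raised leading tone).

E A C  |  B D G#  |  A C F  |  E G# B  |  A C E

E-A-C: minor triad on A = scale degree 1 → i64.
B-D-G# has root G#, degree 7 in A minor, so viio6.
A-C-F has root F, degree 6 in A minor, so VI6.
E-G#-B: major triad on E = scale degree 5 → V.
A-C-E: minor triad on A = scale degree 1 → i.

i64 - viio6 - VI6 - V - i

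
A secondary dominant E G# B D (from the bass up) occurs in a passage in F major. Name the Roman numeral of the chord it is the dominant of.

The chord is a dominant seventh chord on E.
A dominant resolves down a perfect fifth: E → A. In F major, A is scale degree 3, i.e. iii.

iii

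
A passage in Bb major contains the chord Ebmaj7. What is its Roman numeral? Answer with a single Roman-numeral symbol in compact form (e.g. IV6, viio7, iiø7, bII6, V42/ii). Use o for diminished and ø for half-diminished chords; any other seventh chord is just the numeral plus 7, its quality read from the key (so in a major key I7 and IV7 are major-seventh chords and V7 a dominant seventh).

IV7

Stacked in thirds the chord is Eb-G-Bb-D: a major seventh chord on Eb.
In Bb major, Eb is the subdominant; the diatonic major seventh chord there is IV7.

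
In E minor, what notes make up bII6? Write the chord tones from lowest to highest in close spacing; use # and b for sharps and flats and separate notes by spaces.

Scale degree 2 in E minor is F#; lowering it a half step gives F. bII6 is the Neapolitan sixth — a major triad on the lowered second degree, here in its customary first inversion.
So the chord is F-A-C.
The figured bass 6 indicates first inversion, placing the third (A) in the bass: A-C-F.

A C F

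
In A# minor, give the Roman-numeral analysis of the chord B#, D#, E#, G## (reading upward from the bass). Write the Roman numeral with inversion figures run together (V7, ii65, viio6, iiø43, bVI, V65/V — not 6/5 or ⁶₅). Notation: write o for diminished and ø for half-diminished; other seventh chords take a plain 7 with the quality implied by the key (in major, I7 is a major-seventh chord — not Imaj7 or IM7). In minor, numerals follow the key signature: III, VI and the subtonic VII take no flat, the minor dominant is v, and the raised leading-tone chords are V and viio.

V43

The pitches E#-G##-B#-D# form a dominant seventh chord rooted on E#.
In A# minor, E# is the dominant; the diatonic dominant seventh chord there is V7.
With B# in the bass the chord is in second inversion, so the figured bass is 43.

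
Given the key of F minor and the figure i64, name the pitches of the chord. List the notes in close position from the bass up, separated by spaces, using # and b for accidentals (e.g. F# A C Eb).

C F Ab

In F minor, the tonic is F, and the diatonic chord built there is a minor triad.
Stacking thirds from F gives F-Ab-C.
With the 64 figure the chord is in second inversion; from the bass C upward in close position it reads C-F-Ab.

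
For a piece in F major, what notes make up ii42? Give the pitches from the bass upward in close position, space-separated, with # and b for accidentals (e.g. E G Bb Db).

The numeral's case and figure indicate a minor seventh chord. In F major its root, the second degree, is G.
Stacking thirds from G gives G-Bb-D-F.
With the 42 figure the chord is in third inversion; from the bass F upward in close position it reads F-G-Bb-D.

F G Bb D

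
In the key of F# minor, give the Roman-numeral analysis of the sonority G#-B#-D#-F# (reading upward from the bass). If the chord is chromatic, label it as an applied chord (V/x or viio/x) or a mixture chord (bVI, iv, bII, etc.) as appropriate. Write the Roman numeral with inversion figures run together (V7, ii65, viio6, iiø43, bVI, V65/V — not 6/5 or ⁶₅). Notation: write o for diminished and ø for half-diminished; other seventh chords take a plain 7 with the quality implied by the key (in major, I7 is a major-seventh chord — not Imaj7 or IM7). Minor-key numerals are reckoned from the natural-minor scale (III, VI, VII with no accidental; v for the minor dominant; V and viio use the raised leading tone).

The pitches G#-B#-D#-F# form a dominant seventh chord rooted on G#.
G# is not a diatonic chord root with this quality in F# minor, but it lies a perfect fifth above C# (V), so the chord functions as an applied dominant of V.

V7/V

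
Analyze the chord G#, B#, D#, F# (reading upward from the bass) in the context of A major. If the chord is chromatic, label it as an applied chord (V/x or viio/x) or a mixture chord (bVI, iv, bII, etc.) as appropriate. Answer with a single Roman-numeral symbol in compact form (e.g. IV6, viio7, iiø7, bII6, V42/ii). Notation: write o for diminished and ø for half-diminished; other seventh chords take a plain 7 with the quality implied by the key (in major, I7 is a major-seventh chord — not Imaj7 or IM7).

V7/iii

The pitches G#-B#-D#-F# form a dominant seventh chord rooted on G#.
G# is not a diatonic chord root with this quality in A major, but it lies a perfect fifth above C# (iii), so the chord functions as an applied dominant of iii.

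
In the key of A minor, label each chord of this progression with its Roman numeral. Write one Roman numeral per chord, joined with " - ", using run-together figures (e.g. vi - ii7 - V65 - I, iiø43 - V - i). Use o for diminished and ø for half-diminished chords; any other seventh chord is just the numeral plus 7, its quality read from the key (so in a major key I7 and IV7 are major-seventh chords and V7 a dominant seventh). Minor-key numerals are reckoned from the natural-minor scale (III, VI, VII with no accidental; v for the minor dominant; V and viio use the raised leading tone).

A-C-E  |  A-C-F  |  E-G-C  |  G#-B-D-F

i - VI6 - III6 - viio7

A-C-E: root A is the tonic; minor triad there is i.
A-C-F has root F, degree 6 in A minor, so VI6.
E-G-C: root C is the mediant; major triad there is III6.
G#-B-D-F: root G# is the leading tone; fully diminished seventh chord there is viio7.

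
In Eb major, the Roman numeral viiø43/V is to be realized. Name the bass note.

Eb

The applied chord viiø43/V is rooted on A: A-C-Eb-G.
The figure 43 means second inversion — the fifth is in the bass.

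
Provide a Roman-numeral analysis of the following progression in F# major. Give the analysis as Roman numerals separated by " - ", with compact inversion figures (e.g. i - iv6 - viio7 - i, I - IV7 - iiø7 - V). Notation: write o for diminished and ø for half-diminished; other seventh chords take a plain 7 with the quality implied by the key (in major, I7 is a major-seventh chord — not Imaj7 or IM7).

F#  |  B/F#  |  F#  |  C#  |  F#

F#: major triad on F# = scale degree 1 → I.
B/F#: major triad on B = scale degree 4 → IV64.
F# has root F#, degree 1 in F# major, so I.
C# has root C#, degree 5 in F# major, so V.
F#: root F# is the tonic; major triad there is I.

I - IV64 - I - V - I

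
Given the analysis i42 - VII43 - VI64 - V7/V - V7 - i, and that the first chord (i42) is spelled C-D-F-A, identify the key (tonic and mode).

The anchor chord is a minor seventh chord on D, labeled i42.
If D is scale degree 1 and the mode makes that degree carry a minor seventh chord, the tonic is D and the mode is minor.

D minor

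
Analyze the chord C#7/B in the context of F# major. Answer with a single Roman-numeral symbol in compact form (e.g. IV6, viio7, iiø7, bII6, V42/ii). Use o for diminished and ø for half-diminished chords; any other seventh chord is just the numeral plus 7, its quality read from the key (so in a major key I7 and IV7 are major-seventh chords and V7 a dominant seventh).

V42

The pitches C#-E#-G#-B form a dominant seventh chord rooted on C#.
In F# major, C# is the dominant; the diatonic dominant seventh chord there is V7.
With B in the bass the chord is in third inversion, so the figured bass is 42.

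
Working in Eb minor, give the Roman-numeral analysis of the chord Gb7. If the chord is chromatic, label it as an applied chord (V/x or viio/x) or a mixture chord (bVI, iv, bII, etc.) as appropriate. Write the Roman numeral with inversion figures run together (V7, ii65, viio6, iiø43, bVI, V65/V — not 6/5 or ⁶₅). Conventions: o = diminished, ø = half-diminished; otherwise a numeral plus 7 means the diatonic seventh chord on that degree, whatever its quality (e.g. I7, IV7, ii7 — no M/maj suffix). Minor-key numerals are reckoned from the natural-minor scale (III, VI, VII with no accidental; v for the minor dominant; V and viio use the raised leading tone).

The pitches Gb-Bb-Db-Fb form a dominant seventh chord rooted on Gb.
Gb is not a diatonic chord root with this quality in Eb minor, but it lies a perfect fifth above Cb (VI), so the chord functions as an applied dominant of VI.

V7/VI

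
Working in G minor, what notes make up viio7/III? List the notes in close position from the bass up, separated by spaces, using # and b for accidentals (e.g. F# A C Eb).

A C Eb Gb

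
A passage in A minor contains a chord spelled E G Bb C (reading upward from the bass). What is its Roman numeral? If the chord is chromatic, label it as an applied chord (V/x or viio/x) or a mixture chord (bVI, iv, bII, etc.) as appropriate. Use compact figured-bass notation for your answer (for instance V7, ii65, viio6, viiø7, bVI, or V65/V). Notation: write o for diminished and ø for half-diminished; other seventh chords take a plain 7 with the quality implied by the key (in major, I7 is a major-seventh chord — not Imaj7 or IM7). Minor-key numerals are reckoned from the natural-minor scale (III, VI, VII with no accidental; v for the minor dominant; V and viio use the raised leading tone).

V65/VI

Stacked in thirds the chord is C-E-G-Bb: a dominant seventh chord on C.
C is not a diatonic chord root with this quality in A minor, but it lies a perfect fifth above F (VI), so the chord functions as an applied dominant of VI.
With E in the bass the chord is in first inversion, so the figured bass is 65.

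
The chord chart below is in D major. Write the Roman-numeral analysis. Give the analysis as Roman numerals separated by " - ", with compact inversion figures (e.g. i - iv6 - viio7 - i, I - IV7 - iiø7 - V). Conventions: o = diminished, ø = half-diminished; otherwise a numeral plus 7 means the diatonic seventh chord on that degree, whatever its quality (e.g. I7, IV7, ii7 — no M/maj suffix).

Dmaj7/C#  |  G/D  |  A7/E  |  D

Dmaj7/C#: major seventh chord on D = scale degree 1 → I42.
G/D has root G, degree 4 in D major, so IV64.
A7/E: root A is the dominant; dominant seventh chord there is V43.
D: major triad on D = scale degree 1 → I.

I42 - IV64 - V43 - I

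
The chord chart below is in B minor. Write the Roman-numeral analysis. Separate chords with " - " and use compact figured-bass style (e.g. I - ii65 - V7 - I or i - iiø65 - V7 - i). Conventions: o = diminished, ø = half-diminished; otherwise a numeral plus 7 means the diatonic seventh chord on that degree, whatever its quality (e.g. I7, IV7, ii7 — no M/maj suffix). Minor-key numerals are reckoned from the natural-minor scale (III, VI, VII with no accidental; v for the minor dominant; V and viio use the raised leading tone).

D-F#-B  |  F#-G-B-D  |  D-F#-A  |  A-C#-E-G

i6 - VI42 - III - VII7

D-F#-B: root B is the tonic; minor triad there is i6.
F#-G-B-D has root G, degree 6 in B minor, so VI42.
D-F#-A has root D, degree 3 in B minor, so III.
A-C#-E-G: root A is the subtonic; dominant seventh chord there is VII7.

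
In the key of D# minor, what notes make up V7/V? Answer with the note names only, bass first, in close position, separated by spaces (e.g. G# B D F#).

E# G## B# D#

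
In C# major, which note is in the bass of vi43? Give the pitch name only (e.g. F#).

E#

vi in C# major has root A#; the chord is A#-C#-E#-G#.
The figure 43 means second inversion — the fifth is in the bass.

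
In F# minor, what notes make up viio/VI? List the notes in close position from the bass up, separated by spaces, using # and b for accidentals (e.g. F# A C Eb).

C# E G

The slash marks an applied leading-tone chord: viio of VI. In F# minor, VI is D, so the leading tone to it is C#, a half step below.
Building a diminished triad on C# gives C#-E-G.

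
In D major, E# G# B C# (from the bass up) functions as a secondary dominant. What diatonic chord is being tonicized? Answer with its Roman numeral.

The chord is a dominant seventh chord on C#.
A dominant resolves down a perfect fifth: C# → F#. In D major, F# is scale degree 3, i.e. iii.

iii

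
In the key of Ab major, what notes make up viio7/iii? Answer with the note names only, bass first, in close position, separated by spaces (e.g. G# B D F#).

The slash marks an applied leading-tone chord: viio of iii. In Ab major, iii is C, so the leading tone to it is B, a half step below.
Building a fully diminished seventh chord on B gives B-D-F-Ab.

B D F Ab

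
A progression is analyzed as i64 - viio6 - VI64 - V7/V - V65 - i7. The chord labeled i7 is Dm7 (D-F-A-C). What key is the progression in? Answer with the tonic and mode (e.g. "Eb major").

The chord Dm7 is a minor seventh chord rooted on D; its label is i7.
If D is scale degree 1 and the mode makes that degree carry a minor seventh chord, the tonic is D and the mode is minor.

D minor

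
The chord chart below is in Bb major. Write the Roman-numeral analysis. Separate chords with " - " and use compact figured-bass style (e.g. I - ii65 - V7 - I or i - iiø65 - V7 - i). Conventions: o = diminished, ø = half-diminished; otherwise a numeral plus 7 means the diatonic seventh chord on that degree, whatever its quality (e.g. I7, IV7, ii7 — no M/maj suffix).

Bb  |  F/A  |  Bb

I - V6 - I

Bb: major triad on Bb = scale degree 1 → I.
F/A has root F, degree 5 in Bb major, so V6.
Bb has root Bb, degree 1 in Bb major, so I.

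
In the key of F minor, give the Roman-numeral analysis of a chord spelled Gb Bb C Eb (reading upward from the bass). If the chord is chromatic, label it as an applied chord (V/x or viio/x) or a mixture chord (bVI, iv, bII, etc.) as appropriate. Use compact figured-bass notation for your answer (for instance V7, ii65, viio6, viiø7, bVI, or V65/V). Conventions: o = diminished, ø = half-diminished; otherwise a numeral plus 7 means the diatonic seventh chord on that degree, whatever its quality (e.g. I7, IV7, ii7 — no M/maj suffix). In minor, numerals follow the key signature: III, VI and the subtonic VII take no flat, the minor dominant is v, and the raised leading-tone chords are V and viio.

viiø43/VI

The pitches C-Eb-Gb-Bb form a half-diminished seventh chord rooted on C.
C sits a half step below Db (VI in F minor); a diminished chord there is the applied leading-tone chord of VI.
With Gb in the bass the chord is in second inversion, so the figured bass is 43.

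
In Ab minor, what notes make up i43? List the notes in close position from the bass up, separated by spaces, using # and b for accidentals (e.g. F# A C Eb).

Eb Gb Ab Cb

The numeral's case and figure indicate a minor seventh chord. In Ab minor its root, the tonic, is Ab.
Stacking thirds from Ab gives Ab-Cb-Eb-Gb.
The figured bass 43 indicates second inversion, placing the fifth (Eb) in the bass: Eb-Gb-Ab-Cb.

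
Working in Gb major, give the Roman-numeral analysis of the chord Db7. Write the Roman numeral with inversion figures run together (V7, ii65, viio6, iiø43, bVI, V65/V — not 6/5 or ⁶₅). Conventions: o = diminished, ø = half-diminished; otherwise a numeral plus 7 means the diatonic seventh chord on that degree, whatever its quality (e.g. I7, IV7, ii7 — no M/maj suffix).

V7

The pitches Db-F-Ab-Cb form a dominant seventh chord rooted on Db.
Db is scale degree 5 in Gb major, and a dominant seventh chord on that degree is written V7.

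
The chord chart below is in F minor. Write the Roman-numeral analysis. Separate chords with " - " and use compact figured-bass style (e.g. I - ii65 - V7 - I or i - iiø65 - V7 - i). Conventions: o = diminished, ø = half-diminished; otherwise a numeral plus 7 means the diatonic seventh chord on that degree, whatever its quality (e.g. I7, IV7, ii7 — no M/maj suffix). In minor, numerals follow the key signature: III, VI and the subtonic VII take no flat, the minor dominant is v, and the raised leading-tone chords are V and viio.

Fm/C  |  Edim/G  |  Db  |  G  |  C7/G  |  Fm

i64 - viio6 - VI - V/V - V43 - i

Fm/C: root F is the tonic; minor triad there is i64.
Edim/G has root E, degree 7 in F minor, so viio6.
Db has root Db, degree 6 in F minor, so VI.
G is the secondary dominant of V (major triad on G): V/V.
C7/G has root C, degree 5 in F minor, so V43.
Fm: root F is the tonic; minor triad there is i.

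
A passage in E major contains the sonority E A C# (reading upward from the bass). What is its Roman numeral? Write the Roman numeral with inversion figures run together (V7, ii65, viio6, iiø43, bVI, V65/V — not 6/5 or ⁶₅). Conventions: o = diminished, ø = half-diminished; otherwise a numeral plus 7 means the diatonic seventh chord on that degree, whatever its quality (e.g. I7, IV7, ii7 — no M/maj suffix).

Stacked in thirds the chord is A-C#-E: a major triad on A.
A is scale degree 4 in E major, and a major triad on that degree is written IV.
With E in the bass the chord is in second inversion, so the figured bass is 64.

IV64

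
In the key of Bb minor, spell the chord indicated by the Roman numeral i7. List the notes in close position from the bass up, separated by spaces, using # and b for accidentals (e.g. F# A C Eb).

Bb Db F Ab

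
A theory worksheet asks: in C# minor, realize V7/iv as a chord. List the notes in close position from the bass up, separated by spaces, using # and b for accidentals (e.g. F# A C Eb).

C# E# G# B

V7/iv is a secondary dominant — the dominant seventh of iv. iv in C# minor is F#, so the applied chord's root is C#, a perfect fifth above.
Building a dominant seventh chord on C# gives C#-E#-G#-B.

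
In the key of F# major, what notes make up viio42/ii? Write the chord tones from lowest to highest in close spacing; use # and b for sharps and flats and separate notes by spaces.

viio42/ii is a secondary leading-tone chord. The target ii is G# in F# major; the applied chord is rooted a semitone below, on F##.
Building a fully diminished seventh chord on F## gives F##-A#-C#-E.
The figured bass 42 indicates third inversion, placing the seventh (E) in the bass: E-F##-A#-C#.

E F## A# C#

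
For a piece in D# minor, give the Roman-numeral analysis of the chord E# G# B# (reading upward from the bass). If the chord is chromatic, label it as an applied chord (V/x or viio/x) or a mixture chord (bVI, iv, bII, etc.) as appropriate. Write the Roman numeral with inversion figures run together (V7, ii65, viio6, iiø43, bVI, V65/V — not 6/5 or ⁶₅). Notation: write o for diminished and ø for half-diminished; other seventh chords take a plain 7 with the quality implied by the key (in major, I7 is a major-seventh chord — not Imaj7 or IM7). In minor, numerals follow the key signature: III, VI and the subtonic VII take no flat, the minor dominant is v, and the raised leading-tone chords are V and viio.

The pitches E#-G#-B# form a minor triad rooted on E#.
E# is the second degree of D# minor. This is the minor supertonic, borrowed from the parallel major (the Dorian ii).

ii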